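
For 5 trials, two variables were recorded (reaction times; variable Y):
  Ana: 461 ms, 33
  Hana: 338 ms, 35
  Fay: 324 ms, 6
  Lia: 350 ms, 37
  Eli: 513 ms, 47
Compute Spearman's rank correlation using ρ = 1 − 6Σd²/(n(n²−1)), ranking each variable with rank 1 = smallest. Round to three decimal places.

Ranks of variable 1: 4, 2, 1, 3, 5
Ranks of variable 2: 2, 3, 1, 4, 5
d = r₁ − r₂: 2, -1, 0, -1, 0
d²: 4, 1, 0, 1, 0; Σd² = 6
ρ = 1 − 6·6/(5·24) = 1 − 36/120 = 0.700

0.700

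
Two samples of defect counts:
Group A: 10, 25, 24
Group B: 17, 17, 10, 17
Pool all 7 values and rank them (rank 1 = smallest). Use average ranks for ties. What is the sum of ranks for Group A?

14.5

Sorted (ascending): 10, 10, 17, 17, 17, 24, 25
The 2 values of 10 occupy positions 1–2 → average rank (1+2)/2 = 1.5.
The 3 values of 17 occupy positions 3–5 → average rank 4.
Group A values → pooled ranks: 10→1.5, 25→7, 24→6
Rank sum = 1.5 + 7 + 6 = 14.5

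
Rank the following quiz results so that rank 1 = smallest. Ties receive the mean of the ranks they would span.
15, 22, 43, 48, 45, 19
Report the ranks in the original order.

Sorted (ascending): 15, 19, 22, 43, 45, 48
No ties — each value takes its position as its rank.

1, 3, 4, 6, 5, 2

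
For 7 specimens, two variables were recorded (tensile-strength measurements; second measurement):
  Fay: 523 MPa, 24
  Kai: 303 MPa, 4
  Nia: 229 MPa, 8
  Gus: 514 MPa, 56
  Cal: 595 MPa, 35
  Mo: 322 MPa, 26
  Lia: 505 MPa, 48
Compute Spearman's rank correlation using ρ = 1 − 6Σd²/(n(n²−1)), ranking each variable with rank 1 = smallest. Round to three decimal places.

0.571

Ranks of variable 1: 6, 2, 1, 5, 7, 3, 4
Ranks of variable 2: 3, 1, 2, 7, 5, 4, 6
d = r₁ − r₂: 3, 1, -1, -2, 2, -1, -2
d²: 9, 1, 1, 4, 4, 1, 4; Σd² = 24
ρ = 1 − 6·24/(7·48) = 1 − 144/336 = 0.571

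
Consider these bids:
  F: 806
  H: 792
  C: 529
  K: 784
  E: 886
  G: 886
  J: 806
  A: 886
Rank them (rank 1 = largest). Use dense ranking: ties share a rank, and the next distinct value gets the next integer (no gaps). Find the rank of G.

Sorted (descending): 886, 886, 886, 806, 806, 792, 784, 529
The 3 values of 886 share dense rank 1.
The 2 values of 806 share dense rank 2.
Remaining distinct values take the next consecutive integers.
G has value 886 → rank 1.

1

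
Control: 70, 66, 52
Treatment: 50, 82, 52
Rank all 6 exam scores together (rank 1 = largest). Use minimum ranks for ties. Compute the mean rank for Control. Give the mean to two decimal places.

3.00

Sorted (descending): 82, 70, 66, 52, 52, 50
The 2 values of 52 occupy positions 4–5 → each gets rank 4.
Control values → pooled ranks: 70→2, 66→3, 52→4
Mean rank = (2 + 3 + 4) / 3 = 3.00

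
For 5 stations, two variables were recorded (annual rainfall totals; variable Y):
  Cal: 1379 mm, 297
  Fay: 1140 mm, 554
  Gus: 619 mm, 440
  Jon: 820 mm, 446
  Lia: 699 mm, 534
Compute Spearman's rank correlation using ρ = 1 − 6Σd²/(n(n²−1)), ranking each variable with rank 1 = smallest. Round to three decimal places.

-0.100

Ranks of variable 1: 5, 4, 1, 3, 2
Ranks of variable 2: 1, 5, 2, 3, 4
d = r₁ − r₂: 4, -1, -1, 0, -2
d²: 16, 1, 1, 0, 4; Σd² = 22
ρ = 1 − 6·22/(5·24) = 1 − 132/120 = -0.100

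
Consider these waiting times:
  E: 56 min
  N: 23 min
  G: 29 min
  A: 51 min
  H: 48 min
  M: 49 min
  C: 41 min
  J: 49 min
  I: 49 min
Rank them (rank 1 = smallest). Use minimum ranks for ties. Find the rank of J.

Sorted (ascending): 23, 29, 41, 48, 49, 49, 49, 51, 56
The 3 values of 49 occupy positions 5–7 → each gets rank 5.
J has value 49 min → rank 5.

5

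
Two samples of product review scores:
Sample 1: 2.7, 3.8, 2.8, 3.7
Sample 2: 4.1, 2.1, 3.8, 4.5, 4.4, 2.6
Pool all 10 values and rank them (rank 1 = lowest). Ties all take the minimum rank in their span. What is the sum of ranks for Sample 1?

18

Sorted (ascending): 2.1, 2.6, 2.7, 2.8, 3.7, 3.8, 3.8, 4.1, 4.4, 4.5
The 2 values of 3.8 occupy positions 6–7 → each gets rank 6.
Sample 1 values → pooled ranks: 2.7→3, 3.8→6, 2.8→4, 3.7→5
Rank sum = 3 + 6 + 4 + 5 = 18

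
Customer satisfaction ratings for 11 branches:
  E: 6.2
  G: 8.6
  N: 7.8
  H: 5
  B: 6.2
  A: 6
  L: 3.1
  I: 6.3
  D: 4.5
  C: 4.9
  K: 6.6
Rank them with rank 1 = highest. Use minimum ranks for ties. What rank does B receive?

Sorted (descending): 8.6, 7.8, 6.6, 6.3, 6.2, 6.2, 6, 5, 4.9, 4.5, 3.1
The 2 values of 6.2 occupy positions 5–6 → each gets rank 5.
B has value 6.2 → rank 5.

5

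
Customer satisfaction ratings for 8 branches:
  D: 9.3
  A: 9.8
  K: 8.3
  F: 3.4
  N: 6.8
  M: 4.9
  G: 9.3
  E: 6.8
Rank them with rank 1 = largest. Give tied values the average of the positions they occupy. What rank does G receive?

2.5

Sorted (descending): 9.8, 9.3, 9.3, 8.3, 6.8, 6.8, 4.9, 3.4
The 2 values of 9.3 occupy positions 2–3 → average rank (2+3)/2 = 2.5.
The 2 values of 6.8 occupy positions 5–6 → average rank (5+6)/2 = 5.5.
G has value 9.3 → rank 2.5.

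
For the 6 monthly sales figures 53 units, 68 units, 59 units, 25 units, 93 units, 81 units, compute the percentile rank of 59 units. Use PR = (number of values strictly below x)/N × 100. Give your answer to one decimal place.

N = 6.
Strictly below 59: 2. Equal to 59: 1.
PR = 2/6 × 100 = 33.3

33.3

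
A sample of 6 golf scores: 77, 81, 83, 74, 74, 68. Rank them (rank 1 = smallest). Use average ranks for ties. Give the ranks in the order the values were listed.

Sorted (ascending): 68, 74, 74, 77, 81, 83
The 2 values of 74 occupy positions 2–3 → average rank (2+3)/2 = 2.5.

4, 5, 6, 2.5, 2.5, 1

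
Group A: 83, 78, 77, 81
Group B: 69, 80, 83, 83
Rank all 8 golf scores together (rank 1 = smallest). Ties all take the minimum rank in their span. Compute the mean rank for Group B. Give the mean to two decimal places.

Sorted (ascending): 69, 77, 78, 80, 81, 83, 83, 83
The 3 values of 83 occupy positions 6–8 → each gets rank 6.
Group B values → pooled ranks: 69→1, 80→4, 83→6, 83→6
Mean rank = (1 + 4 + 6 + 6) / 4 = 4.25

4.25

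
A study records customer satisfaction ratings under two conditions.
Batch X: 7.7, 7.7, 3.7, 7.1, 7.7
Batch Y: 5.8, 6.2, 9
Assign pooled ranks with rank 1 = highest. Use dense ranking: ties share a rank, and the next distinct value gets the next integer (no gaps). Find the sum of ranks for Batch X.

Sorted (descending): 9, 7.7, 7.7, 7.7, 7.1, 6.2, 5.8, 3.7
The 3 values of 7.7 share dense rank 2.
Remaining distinct values take the next consecutive integers.
Batch X values → pooled ranks: 7.7→2, 7.7→2, 3.7→6, 7.1→3, 7.7→2
Rank sum = 2 + 2 + 6 + 3 + 2 = 15

15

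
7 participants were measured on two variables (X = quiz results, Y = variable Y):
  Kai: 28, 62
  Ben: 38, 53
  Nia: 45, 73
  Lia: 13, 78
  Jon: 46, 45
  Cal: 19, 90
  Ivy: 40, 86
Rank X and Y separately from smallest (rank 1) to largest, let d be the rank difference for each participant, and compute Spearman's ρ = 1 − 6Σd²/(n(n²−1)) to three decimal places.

Ranks of variable 1: 3, 4, 6, 1, 7, 2, 5
Ranks of variable 2: 3, 2, 4, 5, 1, 7, 6
d = r₁ − r₂: 0, 2, 2, -4, 6, -5, -1
d²: 0, 4, 4, 16, 36, 25, 1; Σd² = 86
ρ = 1 − 6·86/(7·48) = 1 − 516/336 = -0.536

-0.536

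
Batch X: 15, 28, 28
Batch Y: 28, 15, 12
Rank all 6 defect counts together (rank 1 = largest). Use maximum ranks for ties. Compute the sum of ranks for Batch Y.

Sorted (descending): 28, 28, 28, 15, 15, 12
The 3 values of 28 occupy positions 1–3 → each gets rank 3.
The 2 values of 15 occupy positions 4–5 → each gets rank 5.
Batch Y values → pooled ranks: 28→3, 15→5, 12→6
Rank sum = 3 + 5 + 6 = 14

14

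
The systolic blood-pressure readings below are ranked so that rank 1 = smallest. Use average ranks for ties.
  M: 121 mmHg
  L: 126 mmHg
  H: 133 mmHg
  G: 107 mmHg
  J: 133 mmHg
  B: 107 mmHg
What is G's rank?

Sorted (ascending): 107, 107, 121, 126, 133, 133
The 2 values of 107 occupy positions 1–2 → average rank (1+2)/2 = 1.5.
The 2 values of 133 occupy positions 5–6 → average rank (5+6)/2 = 5.5.
G has value 107 mmHg → rank 1.5.

1.5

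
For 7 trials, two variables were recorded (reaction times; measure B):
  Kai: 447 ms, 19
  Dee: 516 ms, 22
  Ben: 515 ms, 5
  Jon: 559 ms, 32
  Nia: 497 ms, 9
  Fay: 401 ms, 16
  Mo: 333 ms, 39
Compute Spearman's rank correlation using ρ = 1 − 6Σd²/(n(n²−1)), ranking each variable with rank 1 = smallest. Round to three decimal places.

Ranks of variable 1: 3, 6, 5, 7, 4, 2, 1
Ranks of variable 2: 4, 5, 1, 6, 2, 3, 7
d = r₁ − r₂: -1, 1, 4, 1, 2, -1, -6
d²: 1, 1, 16, 1, 4, 1, 36; Σd² = 60
ρ = 1 − 6·60/(7·48) = 1 − 360/336 = -0.071

-0.071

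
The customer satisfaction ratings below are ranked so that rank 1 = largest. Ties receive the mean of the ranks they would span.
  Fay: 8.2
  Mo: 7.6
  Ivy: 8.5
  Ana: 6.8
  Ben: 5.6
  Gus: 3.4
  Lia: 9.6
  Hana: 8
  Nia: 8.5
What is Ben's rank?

Sorted (descending): 9.6, 8.5, 8.5, 8.2, 8, 7.6, 6.8, 5.6, 3.4
The 2 values of 8.5 occupy positions 2–3 → average rank (2+3)/2 = 2.5.
Ben has value 5.6 → rank 8.

8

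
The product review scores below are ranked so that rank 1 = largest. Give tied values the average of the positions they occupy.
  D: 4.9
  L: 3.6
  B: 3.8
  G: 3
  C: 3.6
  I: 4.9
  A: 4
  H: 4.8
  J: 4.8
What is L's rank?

7.5

Sorted (descending): 4.9, 4.9, 4.8, 4.8, 4, 3.8, 3.6, 3.6, 3
The 2 values of 4.9 occupy positions 1–2 → average rank (1+2)/2 = 1.5.
The 2 values of 4.8 occupy positions 3–4 → average rank (3+4)/2 = 3.5.
The 2 values of 3.6 occupy positions 7–8 → average rank (7+8)/2 = 7.5.
L has value 3.6 → rank 7.5.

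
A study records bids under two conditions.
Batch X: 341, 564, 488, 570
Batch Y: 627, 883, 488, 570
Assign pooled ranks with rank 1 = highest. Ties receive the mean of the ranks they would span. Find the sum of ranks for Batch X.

23

Sorted (descending): 883, 627, 570, 570, 564, 488, 488, 341
The 2 values of 570 occupy positions 3–4 → average rank (3+4)/2 = 3.5.
The 2 values of 488 occupy positions 6–7 → average rank (6+7)/2 = 6.5.
Batch X values → pooled ranks: 341→8, 564→5, 488→6.5, 570→3.5
Rank sum = 8 + 5 + 6.5 + 3.5 = 23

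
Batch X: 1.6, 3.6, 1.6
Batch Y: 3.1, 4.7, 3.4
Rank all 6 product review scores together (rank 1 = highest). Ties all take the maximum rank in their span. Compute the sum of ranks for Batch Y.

8

Sorted (descending): 4.7, 3.6, 3.4, 3.1, 1.6, 1.6
The 2 values of 1.6 occupy positions 5–6 → each gets rank 6.
Batch Y values → pooled ranks: 3.1→4, 4.7→1, 3.4→3
Rank sum = 4 + 1 + 3 = 8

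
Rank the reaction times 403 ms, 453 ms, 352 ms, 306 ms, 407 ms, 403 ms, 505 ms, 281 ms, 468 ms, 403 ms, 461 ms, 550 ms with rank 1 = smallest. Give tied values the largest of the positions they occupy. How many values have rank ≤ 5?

Sorted (ascending): 281, 306, 352, 403, 403, 403, 407, 453, 461, 468, 505, 550
The 3 values of 403 occupy positions 4–6 → each gets rank 6.
Ranks ≤ 5: {1, 2, 3} → 3 values.

3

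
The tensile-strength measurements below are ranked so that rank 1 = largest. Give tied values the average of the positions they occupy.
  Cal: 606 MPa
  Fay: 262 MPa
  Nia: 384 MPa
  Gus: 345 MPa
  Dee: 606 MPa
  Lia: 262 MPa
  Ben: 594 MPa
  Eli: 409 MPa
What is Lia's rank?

7.5

Sorted (descending): 606, 606, 594, 409, 384, 345, 262, 262
The 2 values of 606 occupy positions 1–2 → average rank (1+2)/2 = 1.5.
The 2 values of 262 occupy positions 7–8 → average rank (7+8)/2 = 7.5.
Lia has value 262 MPa → rank 7.5.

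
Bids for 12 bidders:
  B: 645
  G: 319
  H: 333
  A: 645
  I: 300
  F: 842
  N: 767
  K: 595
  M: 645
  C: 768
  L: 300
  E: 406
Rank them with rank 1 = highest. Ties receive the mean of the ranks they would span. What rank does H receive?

Sorted (descending): 842, 768, 767, 645, 645, 645, 595, 406, 333, 319, 300, 300
The 3 values of 645 occupy positions 4–6 → average rank 5.
The 2 values of 300 occupy positions 11–12 → average rank (11+12)/2 = 11.5.
H has value 333 → rank 9.

9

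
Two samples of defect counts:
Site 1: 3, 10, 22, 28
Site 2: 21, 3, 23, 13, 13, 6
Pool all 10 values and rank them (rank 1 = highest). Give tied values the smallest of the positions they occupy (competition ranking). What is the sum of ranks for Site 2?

33

Sorted (descending): 28, 23, 22, 21, 13, 13, 10, 6, 3, 3
The 2 values of 13 occupy positions 5–6 → each gets rank 5.
The 2 values of 3 occupy positions 9–10 → each gets rank 9.
Site 2 values → pooled ranks: 21→4, 3→9, 23→2, 13→5, 13→5, 6→8
Rank sum = 4 + 9 + 2 + 5 + 5 + 8 = 33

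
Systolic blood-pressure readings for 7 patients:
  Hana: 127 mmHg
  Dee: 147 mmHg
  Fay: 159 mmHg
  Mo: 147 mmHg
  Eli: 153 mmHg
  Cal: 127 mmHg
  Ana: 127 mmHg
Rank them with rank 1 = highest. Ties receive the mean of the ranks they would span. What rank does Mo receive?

3.5

Sorted (descending): 159, 153, 147, 147, 127, 127, 127
The 2 values of 147 occupy positions 3–4 → average rank (3+4)/2 = 3.5.
The 3 values of 127 occupy positions 5–7 → average rank 6.
Mo has value 147 mmHg → rank 3.5.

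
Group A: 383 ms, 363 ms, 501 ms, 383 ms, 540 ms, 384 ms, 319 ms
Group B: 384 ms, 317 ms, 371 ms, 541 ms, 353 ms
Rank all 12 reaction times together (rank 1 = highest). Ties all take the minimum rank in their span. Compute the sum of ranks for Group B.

35

Sorted (descending): 541, 540, 501, 384, 384, 383, 383, 371, 363, 353, 319, 317
The 2 values of 384 occupy positions 4–5 → each gets rank 4.
The 2 values of 383 occupy positions 6–7 → each gets rank 6.
Group B values → pooled ranks: 384→4, 317→12, 371→8, 541→1, 353→10
Rank sum = 4 + 12 + 8 + 1 + 10 = 35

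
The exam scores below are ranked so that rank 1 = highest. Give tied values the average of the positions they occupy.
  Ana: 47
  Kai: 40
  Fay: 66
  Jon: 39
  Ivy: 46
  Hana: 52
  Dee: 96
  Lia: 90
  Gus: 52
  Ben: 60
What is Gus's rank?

5.5

Sorted (descending): 96, 90, 66, 60, 52, 52, 47, 46, 40, 39
The 2 values of 52 occupy positions 5–6 → average rank (5+6)/2 = 5.5.
Gus has value 52 → rank 5.5.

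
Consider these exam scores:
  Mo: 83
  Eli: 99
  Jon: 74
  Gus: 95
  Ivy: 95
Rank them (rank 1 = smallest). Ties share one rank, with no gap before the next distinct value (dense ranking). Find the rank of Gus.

3

Sorted (ascending): 74, 83, 95, 95, 99
The 2 values of 95 share dense rank 3.
Remaining distinct values take the next consecutive integers.
Gus has value 95 → rank 3.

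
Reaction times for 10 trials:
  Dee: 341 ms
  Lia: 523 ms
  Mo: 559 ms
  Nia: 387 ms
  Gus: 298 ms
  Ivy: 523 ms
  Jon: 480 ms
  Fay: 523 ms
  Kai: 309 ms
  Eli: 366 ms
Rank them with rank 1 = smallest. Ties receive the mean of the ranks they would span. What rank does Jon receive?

6

Sorted (ascending): 298, 309, 341, 366, 387, 480, 523, 523, 523, 559
The 3 values of 523 occupy positions 7–9 → average rank 8.
Jon has value 480 ms → rank 6.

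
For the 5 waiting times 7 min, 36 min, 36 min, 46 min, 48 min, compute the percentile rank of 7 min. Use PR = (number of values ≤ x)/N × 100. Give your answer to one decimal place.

N = 5.
Strictly below 7: 0. Equal to 7: 1.
PR = 1/5 × 100 = 20.0

20.0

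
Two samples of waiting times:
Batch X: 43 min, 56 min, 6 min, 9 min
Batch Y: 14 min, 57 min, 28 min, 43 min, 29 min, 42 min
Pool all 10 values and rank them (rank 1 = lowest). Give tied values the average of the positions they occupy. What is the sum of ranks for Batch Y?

Sorted (ascending): 6, 9, 14, 28, 29, 42, 43, 43, 56, 57
The 2 values of 43 occupy positions 7–8 → average rank (7+8)/2 = 7.5.
Batch Y values → pooled ranks: 14→3, 57→10, 28→4, 43→7.5, 29→5, 42→6
Rank sum = 3 + 10 + 4 + 7.5 + 5 + 6 = 35.5

35.5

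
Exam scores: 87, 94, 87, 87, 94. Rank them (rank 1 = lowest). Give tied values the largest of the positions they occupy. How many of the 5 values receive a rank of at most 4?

Sorted (ascending): 87, 87, 87, 94, 94
The 3 values of 87 occupy positions 1–3 → each gets rank 3.
The 2 values of 94 occupy positions 4–5 → each gets rank 5.
Ranks ≤ 4: {3, 3, 3} → 3 values.

3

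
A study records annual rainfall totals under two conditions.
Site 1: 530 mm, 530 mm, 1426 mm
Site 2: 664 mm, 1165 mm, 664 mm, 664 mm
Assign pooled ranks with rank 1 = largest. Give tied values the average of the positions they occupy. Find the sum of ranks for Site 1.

Sorted (descending): 1426, 1165, 664, 664, 664, 530, 530
The 3 values of 664 occupy positions 3–5 → average rank 4.
The 2 values of 530 occupy positions 6–7 → average rank (6+7)/2 = 6.5.
Site 1 values → pooled ranks: 530→6.5, 530→6.5, 1426→1
Rank sum = 6.5 + 6.5 + 1 = 14

14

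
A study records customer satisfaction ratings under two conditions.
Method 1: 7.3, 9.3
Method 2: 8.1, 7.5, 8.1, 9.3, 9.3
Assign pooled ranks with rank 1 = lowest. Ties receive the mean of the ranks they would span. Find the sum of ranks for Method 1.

Sorted (ascending): 7.3, 7.5, 8.1, 8.1, 9.3, 9.3, 9.3
The 2 values of 8.1 occupy positions 3–4 → average rank (3+4)/2 = 3.5.
The 3 values of 9.3 occupy positions 5–7 → average rank 6.
Method 1 values → pooled ranks: 7.3→1, 9.3→6
Rank sum = 1 + 6 = 7

7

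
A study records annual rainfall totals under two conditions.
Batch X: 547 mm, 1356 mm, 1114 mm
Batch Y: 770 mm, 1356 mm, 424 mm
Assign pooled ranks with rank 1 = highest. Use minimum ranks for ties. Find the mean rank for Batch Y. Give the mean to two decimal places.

3.67

Sorted (descending): 1356, 1356, 1114, 770, 547, 424
The 2 values of 1356 occupy positions 1–2 → each gets rank 1.
Batch Y values → pooled ranks: 770→4, 1356→1, 424→6
Mean rank = (4 + 1 + 6) / 3 = 3.67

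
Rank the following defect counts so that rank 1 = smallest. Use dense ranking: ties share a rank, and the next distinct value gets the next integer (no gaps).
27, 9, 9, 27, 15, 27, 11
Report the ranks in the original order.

Sorted (ascending): 9, 9, 11, 15, 27, 27, 27
The 2 values of 9 share dense rank 1.
The 3 values of 27 share dense rank 4.
Remaining distinct values take the next consecutive integers.

4, 1, 1, 4, 3, 4, 2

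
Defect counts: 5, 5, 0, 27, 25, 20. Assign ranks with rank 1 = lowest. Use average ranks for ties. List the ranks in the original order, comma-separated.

2.5, 2.5, 1, 6, 5, 4

Sorted (ascending): 0, 5, 5, 20, 25, 27
The 2 values of 5 occupy positions 2–3 → average rank (2+3)/2 = 2.5.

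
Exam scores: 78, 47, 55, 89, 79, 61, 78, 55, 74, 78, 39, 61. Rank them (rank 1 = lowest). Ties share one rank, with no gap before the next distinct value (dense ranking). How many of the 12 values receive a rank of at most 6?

Sorted (ascending): 39, 47, 55, 55, 61, 61, 74, 78, 78, 78, 79, 89
The 2 values of 55 share dense rank 3.
The 2 values of 61 share dense rank 4.
The 3 values of 78 share dense rank 6.
Remaining distinct values take the next consecutive integers.
Ranks ≤ 6: {1, 2, 3, 3, 4, 4, 5, 6, 6, 6} → 10 values.

10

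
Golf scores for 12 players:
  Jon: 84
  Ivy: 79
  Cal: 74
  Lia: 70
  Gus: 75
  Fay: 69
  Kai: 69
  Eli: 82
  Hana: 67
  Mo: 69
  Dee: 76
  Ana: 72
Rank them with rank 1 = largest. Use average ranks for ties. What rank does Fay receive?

Sorted (descending): 84, 82, 79, 76, 75, 74, 72, 70, 69, 69, 69, 67
The 3 values of 69 occupy positions 9–11 → average rank 10.
Fay has value 69 → rank 10.

10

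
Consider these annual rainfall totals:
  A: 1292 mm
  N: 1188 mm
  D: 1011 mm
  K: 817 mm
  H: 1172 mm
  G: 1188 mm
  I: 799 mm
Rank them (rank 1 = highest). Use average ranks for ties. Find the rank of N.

Sorted (descending): 1292, 1188, 1188, 1172, 1011, 817, 799
The 2 values of 1188 occupy positions 2–3 → average rank (2+3)/2 = 2.5.
N has value 1188 mm → rank 2.5.

2.5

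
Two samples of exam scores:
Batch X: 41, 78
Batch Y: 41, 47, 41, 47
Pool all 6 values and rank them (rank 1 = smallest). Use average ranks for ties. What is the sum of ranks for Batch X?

Sorted (ascending): 41, 41, 41, 47, 47, 78
The 3 values of 41 occupy positions 1–3 → average rank 2.
The 2 values of 47 occupy positions 4–5 → average rank (4+5)/2 = 4.5.
Batch X values → pooled ranks: 41→2, 78→6
Rank sum = 2 + 6 = 8

8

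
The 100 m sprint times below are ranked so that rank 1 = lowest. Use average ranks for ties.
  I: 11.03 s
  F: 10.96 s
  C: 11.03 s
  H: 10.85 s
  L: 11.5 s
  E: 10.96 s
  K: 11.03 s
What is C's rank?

Sorted (ascending): 10.85, 10.96, 10.96, 11.03, 11.03, 11.03, 11.5
The 2 values of 10.96 occupy positions 2–3 → average rank (2+3)/2 = 2.5.
The 3 values of 11.03 occupy positions 4–6 → average rank 5.
C has value 11.03 s → rank 5.

5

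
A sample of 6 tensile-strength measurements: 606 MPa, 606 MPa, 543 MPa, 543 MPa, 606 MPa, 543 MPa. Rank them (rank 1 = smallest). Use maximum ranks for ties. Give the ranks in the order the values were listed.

6, 6, 3, 3, 6, 3

Sorted (ascending): 543, 543, 543, 606, 606, 606
The 3 values of 543 occupy positions 1–3 → each gets rank 3.
The 3 values of 606 occupy positions 4–6 → each gets rank 6.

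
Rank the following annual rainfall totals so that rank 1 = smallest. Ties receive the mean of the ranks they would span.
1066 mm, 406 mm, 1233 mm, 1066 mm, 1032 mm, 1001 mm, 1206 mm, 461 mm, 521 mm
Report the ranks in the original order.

6.5, 1, 9, 6.5, 5, 4, 8, 2, 3

Sorted (ascending): 406, 461, 521, 1001, 1032, 1066, 1066, 1206, 1233
The 2 values of 1066 occupy positions 6–7 → average rank (6+7)/2 = 6.5.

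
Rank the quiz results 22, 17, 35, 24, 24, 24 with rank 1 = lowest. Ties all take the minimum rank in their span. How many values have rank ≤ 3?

5

Sorted (ascending): 17, 22, 24, 24, 24, 35
The 3 values of 24 occupy positions 3–5 → each gets rank 3.
Ranks ≤ 3: {1, 2, 3, 3, 3} → 5 values.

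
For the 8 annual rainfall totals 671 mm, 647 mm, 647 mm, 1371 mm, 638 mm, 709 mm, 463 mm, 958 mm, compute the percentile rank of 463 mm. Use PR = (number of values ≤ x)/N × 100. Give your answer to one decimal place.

12.5

N = 8.
Strictly below 463: 0. Equal to 463: 1.
PR = 1/8 × 100 = 12.5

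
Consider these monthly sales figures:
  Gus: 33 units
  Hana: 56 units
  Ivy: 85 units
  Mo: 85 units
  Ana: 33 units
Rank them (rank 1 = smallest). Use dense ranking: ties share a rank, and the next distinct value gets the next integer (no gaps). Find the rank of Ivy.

Sorted (ascending): 33, 33, 56, 85, 85
The 2 values of 33 share dense rank 1.
The 2 values of 85 share dense rank 3.
Remaining distinct values take the next consecutive integers.
Ivy has value 85 units → rank 3.

3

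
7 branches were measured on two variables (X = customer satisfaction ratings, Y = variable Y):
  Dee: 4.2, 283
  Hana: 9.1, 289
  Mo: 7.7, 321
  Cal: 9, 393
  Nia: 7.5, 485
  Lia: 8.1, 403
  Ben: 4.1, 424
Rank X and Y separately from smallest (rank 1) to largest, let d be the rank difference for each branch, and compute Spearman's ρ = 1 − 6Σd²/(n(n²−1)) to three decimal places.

-0.286

Ranks of variable 1: 2, 7, 4, 6, 3, 5, 1
Ranks of variable 2: 1, 2, 3, 4, 7, 5, 6
d = r₁ − r₂: 1, 5, 1, 2, -4, 0, -5
d²: 1, 25, 1, 4, 16, 0, 25; Σd² = 72
ρ = 1 − 6·72/(7·48) = 1 − 432/336 = -0.286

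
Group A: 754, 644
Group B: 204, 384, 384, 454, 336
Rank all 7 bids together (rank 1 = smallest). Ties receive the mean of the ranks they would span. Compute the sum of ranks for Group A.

13

Sorted (ascending): 204, 336, 384, 384, 454, 644, 754
The 2 values of 384 occupy positions 3–4 → average rank (3+4)/2 = 3.5.
Group A values → pooled ranks: 754→7, 644→6
Rank sum = 7 + 6 = 13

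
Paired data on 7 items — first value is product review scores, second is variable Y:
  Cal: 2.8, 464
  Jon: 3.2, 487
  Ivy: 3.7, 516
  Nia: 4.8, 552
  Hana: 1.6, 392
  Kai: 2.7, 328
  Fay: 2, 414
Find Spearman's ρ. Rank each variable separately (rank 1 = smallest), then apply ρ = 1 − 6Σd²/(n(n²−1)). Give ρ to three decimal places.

0.893

Ranks of variable 1: 4, 5, 6, 7, 1, 3, 2
Ranks of variable 2: 4, 5, 6, 7, 2, 1, 3
d = r₁ − r₂: 0, 0, 0, 0, -1, 2, -1
d²: 0, 0, 0, 0, 1, 4, 1; Σd² = 6
ρ = 1 − 6·6/(7·48) = 1 − 36/336 = 0.893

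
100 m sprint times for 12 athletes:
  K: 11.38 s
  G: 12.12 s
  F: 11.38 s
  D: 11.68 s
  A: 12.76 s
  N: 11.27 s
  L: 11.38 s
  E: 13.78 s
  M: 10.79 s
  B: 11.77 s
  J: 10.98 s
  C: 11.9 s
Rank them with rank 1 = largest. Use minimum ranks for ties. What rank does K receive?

Sorted (descending): 13.78, 12.76, 12.12, 11.9, 11.77, 11.68, 11.38, 11.38, 11.38, 11.27, 10.98, 10.79
The 3 values of 11.38 occupy positions 7–9 → each gets rank 7.
K has value 11.38 s → rank 7.

7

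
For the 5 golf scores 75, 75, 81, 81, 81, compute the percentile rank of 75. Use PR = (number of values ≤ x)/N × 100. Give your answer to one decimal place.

N = 5.
Strictly below 75: 0. Equal to 75: 2.
PR = 2/5 × 100 = 40.0

40.0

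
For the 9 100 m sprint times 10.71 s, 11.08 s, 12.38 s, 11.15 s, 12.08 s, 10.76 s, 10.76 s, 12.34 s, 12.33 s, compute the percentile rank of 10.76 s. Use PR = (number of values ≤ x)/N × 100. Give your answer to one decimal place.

N = 9.
Strictly below 10.76: 1. Equal to 10.76: 2.
PR = 3/9 × 100 = 33.3

33.3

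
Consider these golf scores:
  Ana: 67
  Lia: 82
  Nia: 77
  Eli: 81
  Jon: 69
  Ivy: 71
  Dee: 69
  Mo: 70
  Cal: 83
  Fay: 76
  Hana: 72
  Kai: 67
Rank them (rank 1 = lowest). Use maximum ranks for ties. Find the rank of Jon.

Sorted (ascending): 67, 67, 69, 69, 70, 71, 72, 76, 77, 81, 82, 83
The 2 values of 67 occupy positions 1–2 → each gets rank 2.
The 2 values of 69 occupy positions 3–4 → each gets rank 4.
Jon has value 69 → rank 4.

4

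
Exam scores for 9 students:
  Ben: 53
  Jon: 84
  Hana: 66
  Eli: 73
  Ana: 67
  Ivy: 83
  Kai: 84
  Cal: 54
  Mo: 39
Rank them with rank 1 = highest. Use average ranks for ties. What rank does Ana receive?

5

Sorted (descending): 84, 84, 83, 73, 67, 66, 54, 53, 39
The 2 values of 84 occupy positions 1–2 → average rank (1+2)/2 = 1.5.
Ana has value 67 → rank 5.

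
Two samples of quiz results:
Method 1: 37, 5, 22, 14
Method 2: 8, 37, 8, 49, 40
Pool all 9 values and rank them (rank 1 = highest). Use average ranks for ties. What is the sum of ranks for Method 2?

Sorted (descending): 49, 40, 37, 37, 22, 14, 8, 8, 5
The 2 values of 37 occupy positions 3–4 → average rank (3+4)/2 = 3.5.
The 2 values of 8 occupy positions 7–8 → average rank (7+8)/2 = 7.5.
Method 2 values → pooled ranks: 8→7.5, 37→3.5, 8→7.5, 49→1, 40→2
Rank sum = 7.5 + 3.5 + 7.5 + 1 + 2 = 21.5

21.5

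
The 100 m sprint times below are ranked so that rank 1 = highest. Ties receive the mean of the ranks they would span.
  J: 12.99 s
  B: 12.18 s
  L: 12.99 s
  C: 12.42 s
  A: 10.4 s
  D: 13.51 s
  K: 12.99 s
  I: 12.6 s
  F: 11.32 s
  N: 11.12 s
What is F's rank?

Sorted (descending): 13.51, 12.99, 12.99, 12.99, 12.6, 12.42, 12.18, 11.32, 11.12, 10.4
The 3 values of 12.99 occupy positions 2–4 → average rank 3.
F has value 11.32 s → rank 8.

8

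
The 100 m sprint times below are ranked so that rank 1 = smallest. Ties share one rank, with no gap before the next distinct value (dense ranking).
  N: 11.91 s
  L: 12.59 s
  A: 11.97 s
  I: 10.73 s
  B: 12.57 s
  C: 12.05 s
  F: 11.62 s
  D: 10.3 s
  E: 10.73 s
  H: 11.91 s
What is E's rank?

Sorted (ascending): 10.3, 10.73, 10.73, 11.62, 11.91, 11.91, 11.97, 12.05, 12.57, 12.59
The 2 values of 10.73 share dense rank 2.
The 2 values of 11.91 share dense rank 4.
Remaining distinct values take the next consecutive integers.
E has value 10.73 s → rank 2.

2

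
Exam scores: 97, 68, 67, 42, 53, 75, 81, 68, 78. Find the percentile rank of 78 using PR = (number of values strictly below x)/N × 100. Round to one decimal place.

66.7

N = 9.
Strictly below 78: 6. Equal to 78: 1.
PR = 6/9 × 100 = 66.7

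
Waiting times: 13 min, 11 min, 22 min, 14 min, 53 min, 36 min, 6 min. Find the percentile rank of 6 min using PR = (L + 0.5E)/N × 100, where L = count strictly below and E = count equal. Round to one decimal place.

N = 7.
Strictly below 6: 0. Equal to 6: 1.
PR = (0 + 0.5·1)/7 × 100 = 7.1

7.1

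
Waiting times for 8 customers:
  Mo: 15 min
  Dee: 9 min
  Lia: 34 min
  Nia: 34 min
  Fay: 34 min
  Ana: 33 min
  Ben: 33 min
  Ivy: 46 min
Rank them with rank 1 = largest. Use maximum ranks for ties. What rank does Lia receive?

Sorted (descending): 46, 34, 34, 34, 33, 33, 15, 9
The 3 values of 34 occupy positions 2–4 → each gets rank 4.
The 2 values of 33 occupy positions 5–6 → each gets rank 6.
Lia has value 34 min → rank 4.

4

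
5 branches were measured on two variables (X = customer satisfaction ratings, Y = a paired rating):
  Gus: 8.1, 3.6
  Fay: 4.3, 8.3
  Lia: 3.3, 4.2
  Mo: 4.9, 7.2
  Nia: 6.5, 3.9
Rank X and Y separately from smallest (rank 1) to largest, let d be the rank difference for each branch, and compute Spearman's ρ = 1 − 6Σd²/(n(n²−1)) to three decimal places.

Ranks of variable 1: 5, 2, 1, 3, 4
Ranks of variable 2: 1, 5, 3, 4, 2
d = r₁ − r₂: 4, -3, -2, -1, 2
d²: 16, 9, 4, 1, 4; Σd² = 34
ρ = 1 − 6·34/(5·24) = 1 − 204/120 = -0.700

-0.700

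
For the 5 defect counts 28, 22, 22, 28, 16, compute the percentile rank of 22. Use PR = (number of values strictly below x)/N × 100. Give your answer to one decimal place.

N = 5.
Strictly below 22: 1. Equal to 22: 2.
PR = 1/5 × 100 = 20.0

20.0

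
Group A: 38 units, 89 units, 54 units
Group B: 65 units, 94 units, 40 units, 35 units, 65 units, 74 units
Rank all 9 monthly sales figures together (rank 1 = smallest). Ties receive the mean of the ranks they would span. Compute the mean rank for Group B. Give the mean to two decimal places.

Sorted (ascending): 35, 38, 40, 54, 65, 65, 74, 89, 94
The 2 values of 65 occupy positions 5–6 → average rank (5+6)/2 = 5.5.
Group B values → pooled ranks: 65→5.5, 94→9, 40→3, 35→1, 65→5.5, 74→7
Mean rank = (5.5 + 9 + 3 + 1 + 5.5 + 7) / 6 = 5.17

5.17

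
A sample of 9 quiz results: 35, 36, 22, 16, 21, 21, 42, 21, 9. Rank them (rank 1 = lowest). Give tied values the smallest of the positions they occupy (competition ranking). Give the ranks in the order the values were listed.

7, 8, 6, 2, 3, 3, 9, 3, 1

Sorted (ascending): 9, 16, 21, 21, 21, 22, 35, 36, 42
The 3 values of 21 occupy positions 3–5 → each gets rank 3.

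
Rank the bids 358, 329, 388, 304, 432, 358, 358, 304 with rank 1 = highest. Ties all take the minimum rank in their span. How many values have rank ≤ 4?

Sorted (descending): 432, 388, 358, 358, 358, 329, 304, 304
The 3 values of 358 occupy positions 3–5 → each gets rank 3.
The 2 values of 304 occupy positions 7–8 → each gets rank 7.
Ranks ≤ 4: {1, 2, 3, 3, 3} → 5 values.

5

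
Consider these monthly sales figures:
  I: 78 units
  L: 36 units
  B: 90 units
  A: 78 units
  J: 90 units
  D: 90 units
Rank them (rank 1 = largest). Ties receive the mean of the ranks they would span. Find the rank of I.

4.5

Sorted (descending): 90, 90, 90, 78, 78, 36
The 3 values of 90 occupy positions 1–3 → average rank 2.
The 2 values of 78 occupy positions 4–5 → average rank (4+5)/2 = 4.5.
I has value 78 units → rank 4.5.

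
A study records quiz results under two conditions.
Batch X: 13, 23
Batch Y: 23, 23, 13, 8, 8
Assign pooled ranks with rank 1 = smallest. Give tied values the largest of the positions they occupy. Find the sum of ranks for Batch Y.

Sorted (ascending): 8, 8, 13, 13, 23, 23, 23
The 2 values of 8 occupy positions 1–2 → each gets rank 2.
The 2 values of 13 occupy positions 3–4 → each gets rank 4.
The 3 values of 23 occupy positions 5–7 → each gets rank 7.
Batch Y values → pooled ranks: 23→7, 23→7, 13→4, 8→2, 8→2
Rank sum = 7 + 7 + 4 + 2 + 2 = 22

22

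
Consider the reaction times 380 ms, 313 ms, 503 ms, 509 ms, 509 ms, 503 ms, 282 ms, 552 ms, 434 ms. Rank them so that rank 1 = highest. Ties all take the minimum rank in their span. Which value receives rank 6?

434

Sorted (descending): 552, 509, 509, 503, 503, 434, 380, 313, 282
The 2 values of 509 occupy positions 2–3 → each gets rank 2.
The 2 values of 503 occupy positions 4–5 → each gets rank 4.
Rank 6 → value 434.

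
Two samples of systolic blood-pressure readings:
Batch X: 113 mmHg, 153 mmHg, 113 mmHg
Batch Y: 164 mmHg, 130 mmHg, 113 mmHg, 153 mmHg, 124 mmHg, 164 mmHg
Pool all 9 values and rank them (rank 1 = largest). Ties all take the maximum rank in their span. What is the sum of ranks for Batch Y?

28

Sorted (descending): 164, 164, 153, 153, 130, 124, 113, 113, 113
The 2 values of 164 occupy positions 1–2 → each gets rank 2.
The 2 values of 153 occupy positions 3–4 → each gets rank 4.
The 3 values of 113 occupy positions 7–9 → each gets rank 9.
Batch Y values → pooled ranks: 164→2, 130→5, 113→9, 153→4, 124→6, 164→2
Rank sum = 2 + 5 + 9 + 4 + 6 + 2 = 28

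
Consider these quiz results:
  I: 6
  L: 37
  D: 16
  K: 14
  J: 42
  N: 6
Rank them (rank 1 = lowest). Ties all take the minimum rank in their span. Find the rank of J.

Sorted (ascending): 6, 6, 14, 16, 37, 42
The 2 values of 6 occupy positions 1–2 → each gets rank 1.
J has value 42 → rank 6.

6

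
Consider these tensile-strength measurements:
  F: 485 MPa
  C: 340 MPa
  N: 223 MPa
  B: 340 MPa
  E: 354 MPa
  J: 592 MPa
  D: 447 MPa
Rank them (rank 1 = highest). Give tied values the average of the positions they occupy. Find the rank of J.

1

Sorted (descending): 592, 485, 447, 354, 340, 340, 223
The 2 values of 340 occupy positions 5–6 → average rank (5+6)/2 = 5.5.
J has value 592 MPa → rank 1.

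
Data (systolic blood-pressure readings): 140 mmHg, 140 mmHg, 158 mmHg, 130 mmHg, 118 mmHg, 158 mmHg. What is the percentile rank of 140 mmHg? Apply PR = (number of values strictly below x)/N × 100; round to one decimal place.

33.3

N = 6.
Strictly below 140: 2. Equal to 140: 2.
PR = 2/6 × 100 = 33.3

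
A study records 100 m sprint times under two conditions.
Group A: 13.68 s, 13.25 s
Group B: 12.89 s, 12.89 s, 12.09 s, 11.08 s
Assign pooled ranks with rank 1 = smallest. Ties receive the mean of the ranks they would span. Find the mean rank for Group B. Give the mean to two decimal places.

Sorted (ascending): 11.08, 12.09, 12.89, 12.89, 13.25, 13.68
The 2 values of 12.89 occupy positions 3–4 → average rank (3+4)/2 = 3.5.
Group B values → pooled ranks: 12.89→3.5, 12.89→3.5, 12.09→2, 11.08→1
Mean rank = (3.5 + 3.5 + 2 + 1) / 4 = 2.50

2.50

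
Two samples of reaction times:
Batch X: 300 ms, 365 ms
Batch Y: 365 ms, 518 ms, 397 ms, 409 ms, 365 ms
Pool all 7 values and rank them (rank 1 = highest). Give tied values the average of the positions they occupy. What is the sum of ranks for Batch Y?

16

Sorted (descending): 518, 409, 397, 365, 365, 365, 300
The 3 values of 365 occupy positions 4–6 → average rank 5.
Batch Y values → pooled ranks: 365→5, 518→1, 397→3, 409→2, 365→5
Rank sum = 5 + 1 + 3 + 2 + 5 = 16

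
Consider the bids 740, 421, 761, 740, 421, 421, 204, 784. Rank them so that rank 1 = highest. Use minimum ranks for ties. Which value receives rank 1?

Sorted (descending): 784, 761, 740, 740, 421, 421, 421, 204
The 2 values of 740 occupy positions 3–4 → each gets rank 3.
The 3 values of 421 occupy positions 5–7 → each gets rank 5.
Rank 1 → value 784.

784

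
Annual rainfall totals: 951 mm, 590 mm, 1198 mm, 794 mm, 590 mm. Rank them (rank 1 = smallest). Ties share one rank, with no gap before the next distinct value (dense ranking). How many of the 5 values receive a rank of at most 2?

3

Sorted (ascending): 590, 590, 794, 951, 1198
The 2 values of 590 share dense rank 1.
Remaining distinct values take the next consecutive integers.
Ranks ≤ 2: {1, 1, 2} → 3 values.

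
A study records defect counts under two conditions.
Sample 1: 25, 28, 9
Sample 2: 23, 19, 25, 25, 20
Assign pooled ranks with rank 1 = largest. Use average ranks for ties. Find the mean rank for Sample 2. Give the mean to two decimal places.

Sorted (descending): 28, 25, 25, 25, 23, 20, 19, 9
The 3 values of 25 occupy positions 2–4 → average rank 3.
Sample 2 values → pooled ranks: 23→5, 19→7, 25→3, 25→3, 20→6
Mean rank = (5 + 7 + 3 + 3 + 6) / 5 = 4.80

4.80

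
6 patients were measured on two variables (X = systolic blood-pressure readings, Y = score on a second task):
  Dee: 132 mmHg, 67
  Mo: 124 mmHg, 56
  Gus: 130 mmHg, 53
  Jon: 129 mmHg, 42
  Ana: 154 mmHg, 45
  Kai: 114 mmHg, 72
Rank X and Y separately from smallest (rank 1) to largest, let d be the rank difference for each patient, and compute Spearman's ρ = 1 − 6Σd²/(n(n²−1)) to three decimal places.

Ranks of variable 1: 5, 2, 4, 3, 6, 1
Ranks of variable 2: 5, 4, 3, 1, 2, 6
d = r₁ − r₂: 0, -2, 1, 2, 4, -5
d²: 0, 4, 1, 4, 16, 25; Σd² = 50
ρ = 1 − 6·50/(6·35) = 1 − 300/210 = -0.429

-0.429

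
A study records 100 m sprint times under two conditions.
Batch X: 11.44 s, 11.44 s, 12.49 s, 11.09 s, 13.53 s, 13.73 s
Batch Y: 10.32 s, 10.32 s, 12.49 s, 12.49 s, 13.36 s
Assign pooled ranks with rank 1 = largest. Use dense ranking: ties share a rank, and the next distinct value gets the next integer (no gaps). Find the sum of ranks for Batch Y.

25

Sorted (descending): 13.73, 13.53, 13.36, 12.49, 12.49, 12.49, 11.44, 11.44, 11.09, 10.32, 10.32
The 3 values of 12.49 share dense rank 4.
The 2 values of 11.44 share dense rank 5.
The 2 values of 10.32 share dense rank 7.
Remaining distinct values take the next consecutive integers.
Batch Y values → pooled ranks: 10.32→7, 10.32→7, 12.49→4, 12.49→4, 13.36→3
Rank sum = 7 + 7 + 4 + 4 + 3 = 25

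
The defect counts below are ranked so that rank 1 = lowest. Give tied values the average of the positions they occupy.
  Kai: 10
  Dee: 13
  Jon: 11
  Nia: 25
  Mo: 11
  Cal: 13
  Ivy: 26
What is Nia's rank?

Sorted (ascending): 10, 11, 11, 13, 13, 25, 26
The 2 values of 11 occupy positions 2–3 → average rank (2+3)/2 = 2.5.
The 2 values of 13 occupy positions 4–5 → average rank (4+5)/2 = 4.5.
Nia has value 25 → rank 6.

6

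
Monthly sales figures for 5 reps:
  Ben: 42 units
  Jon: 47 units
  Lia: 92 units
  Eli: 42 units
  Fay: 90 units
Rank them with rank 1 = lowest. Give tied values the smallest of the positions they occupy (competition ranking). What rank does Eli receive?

Sorted (ascending): 42, 42, 47, 90, 92
The 2 values of 42 occupy positions 1–2 → each gets rank 1.
Eli has value 42 units → rank 1.

1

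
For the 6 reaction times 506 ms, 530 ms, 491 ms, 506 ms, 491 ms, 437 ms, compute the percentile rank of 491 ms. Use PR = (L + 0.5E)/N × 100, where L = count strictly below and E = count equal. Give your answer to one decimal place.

33.3

N = 6.
Strictly below 491: 1. Equal to 491: 2.
PR = (1 + 0.5·2)/6 × 100 = 33.3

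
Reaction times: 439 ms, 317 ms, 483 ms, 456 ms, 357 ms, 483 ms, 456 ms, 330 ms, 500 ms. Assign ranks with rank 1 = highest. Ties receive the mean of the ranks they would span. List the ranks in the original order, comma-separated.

Sorted (descending): 500, 483, 483, 456, 456, 439, 357, 330, 317
The 2 values of 483 occupy positions 2–3 → average rank (2+3)/2 = 2.5.
The 2 values of 456 occupy positions 4–5 → average rank (4+5)/2 = 4.5.

6, 9, 2.5, 4.5, 7, 2.5, 4.5, 8, 1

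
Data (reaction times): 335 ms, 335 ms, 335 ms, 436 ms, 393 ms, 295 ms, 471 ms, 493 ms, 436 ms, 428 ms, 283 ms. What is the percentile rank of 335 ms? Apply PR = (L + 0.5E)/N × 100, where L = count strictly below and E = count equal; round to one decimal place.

31.8

N = 11.
Strictly below 335: 2. Equal to 335: 3.
PR = (2 + 0.5·3)/11 × 100 = 31.8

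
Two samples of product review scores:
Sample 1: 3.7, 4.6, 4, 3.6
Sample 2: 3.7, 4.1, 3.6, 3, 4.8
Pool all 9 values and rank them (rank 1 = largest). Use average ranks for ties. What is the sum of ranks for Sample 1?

Sorted (descending): 4.8, 4.6, 4.1, 4, 3.7, 3.7, 3.6, 3.6, 3
The 2 values of 3.7 occupy positions 5–6 → average rank (5+6)/2 = 5.5.
The 2 values of 3.6 occupy positions 7–8 → average rank (7+8)/2 = 7.5.
Sample 1 values → pooled ranks: 3.7→5.5, 4.6→2, 4→4, 3.6→7.5
Rank sum = 5.5 + 2 + 4 + 7.5 = 19

19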